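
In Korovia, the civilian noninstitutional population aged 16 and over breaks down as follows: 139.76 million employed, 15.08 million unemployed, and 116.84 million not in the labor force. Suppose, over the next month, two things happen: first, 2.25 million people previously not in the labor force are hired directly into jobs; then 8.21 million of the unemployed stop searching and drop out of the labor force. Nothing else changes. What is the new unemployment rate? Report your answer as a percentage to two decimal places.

New unemployment rate ≈ 4.61%.

Initially, labor force = 139.76 + 15.08 = 154.84 million, so u = 15.08/154.84 = 9.74%.
After the first change, employed and labor force both rise by 2.25; unemployed unchanged → E = 142.01, U = 15.08, labor force = 157.09 million.
After the second change, unemployed and labor force both fall by 8.21 → E = 142.01, U = 6.87, labor force = 148.88 million.
New unemployment rate = 6.87 / 148.88 = 4.61%.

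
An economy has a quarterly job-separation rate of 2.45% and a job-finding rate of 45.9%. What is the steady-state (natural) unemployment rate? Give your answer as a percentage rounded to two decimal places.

At steady state the flows balance: s·E = f·U, so U/(E+U) = s/(s+f).
u* = 2.45 / (2.45 + 45.9) = 2.45 / 48.35 = 5.07%.

Steady-state unemployment rate ≈ 5.07%.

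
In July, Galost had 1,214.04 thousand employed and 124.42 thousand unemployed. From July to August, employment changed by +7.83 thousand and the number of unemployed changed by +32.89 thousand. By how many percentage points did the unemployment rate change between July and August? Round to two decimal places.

July: labor force = 1,214.04 + 124.42 = 1,338.46; u = 124.42/1,338.46 = 9.30%.
August: labor force = 1,221.87 + 157.31 = 1,379.18; u = 157.31/1,379.18 = 11.41%.
Change = 11.41% − 9.30% = +2.11 pp.

The unemployment rate changed by +2.11 percentage points.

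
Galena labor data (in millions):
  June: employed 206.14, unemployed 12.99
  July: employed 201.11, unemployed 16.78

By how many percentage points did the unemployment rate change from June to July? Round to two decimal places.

The unemployment rate changed by +1.77 percentage points.

June: labor force = 206.14 + 12.99 = 219.13; u = 12.99/219.13 = 5.93%.
July: labor force = 201.11 + 16.78 = 217.89; u = 16.78/217.89 = 7.70%.
Change = 7.70% − 5.93% = +1.77 pp.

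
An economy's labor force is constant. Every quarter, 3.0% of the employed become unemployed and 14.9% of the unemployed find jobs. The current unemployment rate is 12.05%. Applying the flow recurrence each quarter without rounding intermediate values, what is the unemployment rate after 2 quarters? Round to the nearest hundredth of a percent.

With a fixed labor force, u_{t+1} = u_t + s·(1−u_t) − f·u_t = u_t·(1−s−f) + s.
Here 1−s−f = 0.821 and s = 0.030.
u_1 = 0.120500 × 0.821 + 0.030 = 0.128931.
u_2 = 0.128931 × 0.821 + 0.030 = 0.135852.

Unemployment rate after two quarters ≈ 13.59%.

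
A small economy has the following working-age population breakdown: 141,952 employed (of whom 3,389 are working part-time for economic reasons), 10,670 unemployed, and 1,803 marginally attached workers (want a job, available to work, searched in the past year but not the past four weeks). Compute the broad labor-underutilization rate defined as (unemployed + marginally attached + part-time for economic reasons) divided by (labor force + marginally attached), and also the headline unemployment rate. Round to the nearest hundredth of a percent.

Labor force = 141,952 + 10,670 = 152,622.
Numerator = 10,670 + 1,803 + 3,389 = 15,862.
Denominator = 152,622 + 1,803 = 154,425.
Broad rate = 15,862 / 154,425 = 10.27%.
Headline unemployment rate = 10,670 / 152,622 = 6.99%.

Broad underutilization rate ≈ 10.27%; headline unemployment rate ≈ 6.99%.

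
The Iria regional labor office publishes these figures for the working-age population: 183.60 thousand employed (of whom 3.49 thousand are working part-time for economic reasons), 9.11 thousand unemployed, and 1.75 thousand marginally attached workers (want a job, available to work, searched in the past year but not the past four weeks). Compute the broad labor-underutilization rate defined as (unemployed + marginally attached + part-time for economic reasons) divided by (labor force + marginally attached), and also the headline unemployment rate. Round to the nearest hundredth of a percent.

Broad underutilization rate ≈ 7.38%; headline unemployment rate ≈ 4.73%.

Labor force = 183.60 + 9.11 = 192.71 thousand.
Numerator = 9.11 + 1.75 + 3.49 = 14.35 thousand.
Denominator = 192.71 + 1.75 = 194.46 thousand.
Broad rate = 14.35 / 194.46 = 7.38%.
Headline unemployment rate = 9.11 / 192.71 = 4.73%.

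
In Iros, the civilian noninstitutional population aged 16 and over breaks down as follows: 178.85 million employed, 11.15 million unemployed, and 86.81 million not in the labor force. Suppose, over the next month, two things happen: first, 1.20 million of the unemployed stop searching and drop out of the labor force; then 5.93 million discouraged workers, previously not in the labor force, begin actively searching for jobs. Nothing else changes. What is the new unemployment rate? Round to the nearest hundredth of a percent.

New unemployment rate ≈ 8.15%.

Initially, labor force = 178.85 + 11.15 = 190.00 million, so u = 11.15/190.00 = 5.87%.
After the first change, unemployed and labor force both fall by 1.20 → E = 178.85, U = 9.95, labor force = 188.80 million.
After the second change, unemployed and labor force both rise by 5.93 → E = 178.85, U = 15.88, labor force = 194.73 million.
New unemployment rate = 15.88 / 194.73 = 8.15%.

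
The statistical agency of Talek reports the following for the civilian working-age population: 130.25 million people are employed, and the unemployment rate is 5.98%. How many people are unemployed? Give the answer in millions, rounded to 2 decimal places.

Let U be the number unemployed. The labor force is E + U, and U/(E+U) = 0.0598.
So U = 0.0598 × 130.25 / (1 − 0.0598) = 7.7890 / 0.9402 ≈ 8.28 million.

About 8.28 million are unemployed.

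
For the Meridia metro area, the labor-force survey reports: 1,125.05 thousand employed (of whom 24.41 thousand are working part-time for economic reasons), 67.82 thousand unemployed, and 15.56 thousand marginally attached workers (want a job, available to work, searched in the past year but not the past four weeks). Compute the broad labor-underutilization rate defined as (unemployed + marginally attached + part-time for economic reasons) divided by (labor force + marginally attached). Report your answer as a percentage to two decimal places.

Labor force = 1,125.05 + 67.82 = 1,192.87 thousand.
Numerator = 67.82 + 15.56 + 24.41 = 107.79 thousand.
Denominator = 1,192.87 + 15.56 = 1,208.43 thousand.
Broad rate = 107.79 / 1,208.43 = 8.92%.

Broad underutilization rate ≈ 8.92%.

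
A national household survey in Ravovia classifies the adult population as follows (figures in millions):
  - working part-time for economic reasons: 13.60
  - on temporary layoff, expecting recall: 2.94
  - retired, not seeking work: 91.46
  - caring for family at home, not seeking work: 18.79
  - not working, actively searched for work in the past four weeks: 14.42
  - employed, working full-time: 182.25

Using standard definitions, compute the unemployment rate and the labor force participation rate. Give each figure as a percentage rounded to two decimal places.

Unemployment rate ≈ 8.14%; labor force participation rate ≈ 65.92%.

Employed = 13.60 + 182.25 = 195.85 million (anyone who worked, including part-time for economic reasons, counts as employed).
Unemployed = 2.94 + 14.42 = 17.36 million (jobless and actively searching, or on temporary layoff).
Labor force = 195.85 + 17.36 = 213.21 million.
Not in labor force = 91.46 + 18.79 = 110.25 million (those not working and not actively searching are outside the labor force).
Civilian working-age population = 213.21 + 110.25 = 323.46 million.
Unemployment rate = 17.36 / 213.21 = 8.14%.
Labor force participation rate = 213.21 / 323.46 = 65.92%.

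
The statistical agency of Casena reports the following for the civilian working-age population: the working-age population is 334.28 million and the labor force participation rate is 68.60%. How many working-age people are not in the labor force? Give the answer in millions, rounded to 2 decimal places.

About 104.96 million are not in the labor force.

Share not in the labor force = 1 − 0.6860 = 0.3140.
Not in labor force = 0.3140 × 334.28 ≈ 104.96 million.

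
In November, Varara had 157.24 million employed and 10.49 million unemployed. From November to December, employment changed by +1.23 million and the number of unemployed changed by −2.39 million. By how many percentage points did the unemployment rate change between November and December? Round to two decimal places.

The unemployment rate changed by −1.39 percentage points.

November: labor force = 157.24 + 10.49 = 167.73; u = 10.49/167.73 = 6.25%.
December: labor force = 158.47 + 8.10 = 166.57; u = 8.10/166.57 = 4.86%.
Change = 4.86% − 6.25% = −1.39 pp.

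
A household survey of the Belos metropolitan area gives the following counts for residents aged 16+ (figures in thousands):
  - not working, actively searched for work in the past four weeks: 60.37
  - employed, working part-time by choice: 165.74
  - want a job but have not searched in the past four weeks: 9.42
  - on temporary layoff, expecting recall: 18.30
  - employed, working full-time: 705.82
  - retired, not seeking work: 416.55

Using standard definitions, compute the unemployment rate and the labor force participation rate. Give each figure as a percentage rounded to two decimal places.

Unemployment rate ≈ 8.28%; labor force participation rate ≈ 69.05%.

Employed = 165.74 + 705.82 = 871.56 thousand.
Unemployed = 60.37 + 18.30 = 78.67 thousand (jobless and actively searching, or on temporary layoff).
Labor force = 871.56 + 78.67 = 950.23 thousand.
Not in labor force = 9.42 + 416.55 = 425.97 thousand (those not working and not actively searching are outside the labor force — including those who want a job but have given up searching).
Civilian working-age population = 950.23 + 425.97 = 1,376.20 thousand.
Unemployment rate = 78.67 / 950.23 = 8.28%.
Labor force participation rate = 950.23 / 1,376.20 = 69.05%.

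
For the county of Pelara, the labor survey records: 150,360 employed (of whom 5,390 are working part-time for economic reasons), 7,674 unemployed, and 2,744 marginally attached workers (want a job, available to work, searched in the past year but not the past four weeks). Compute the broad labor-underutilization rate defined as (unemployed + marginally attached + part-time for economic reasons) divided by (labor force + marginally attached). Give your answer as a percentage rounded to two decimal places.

Labor force = 150,360 + 7,674 = 158,034.
Numerator = 7,674 + 2,744 + 5,390 = 15,808.
Denominator = 158,034 + 2,744 = 160,778.
Broad rate = 15,808 / 160,778 = 9.83%.

Broad underutilization rate ≈ 9.83%.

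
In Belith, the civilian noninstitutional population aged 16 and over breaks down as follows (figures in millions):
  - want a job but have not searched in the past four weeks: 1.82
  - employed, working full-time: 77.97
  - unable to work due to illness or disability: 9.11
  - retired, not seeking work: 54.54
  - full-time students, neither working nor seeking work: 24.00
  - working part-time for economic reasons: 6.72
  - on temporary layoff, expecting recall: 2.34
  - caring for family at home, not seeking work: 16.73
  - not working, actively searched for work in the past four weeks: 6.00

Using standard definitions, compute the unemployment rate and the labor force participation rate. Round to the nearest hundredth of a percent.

Employed = 77.97 + 6.72 = 84.69 million (anyone who worked, including part-time for economic reasons, counts as employed).
Unemployed = 2.34 + 6.00 = 8.34 million (jobless and actively searching, or on temporary layoff).
Labor force = 84.69 + 8.34 = 93.03 million.
Not in labor force = 1.82 + 9.11 + 54.54 + 24.00 + 16.73 = 106.20 million (those not working and not actively searching are outside the labor force — including those who want a job but have given up searching).
Civilian working-age population = 93.03 + 106.20 = 199.23 million.
Unemployment rate = 8.34 / 93.03 = 8.96%.
Labor force participation rate = 93.03 / 199.23 = 46.69%.

Unemployment rate ≈ 8.96%; labor force participation rate ≈ 46.69%.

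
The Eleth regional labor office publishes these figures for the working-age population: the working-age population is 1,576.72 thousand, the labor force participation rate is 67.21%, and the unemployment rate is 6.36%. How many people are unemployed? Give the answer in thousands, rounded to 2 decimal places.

About 67.40 thousand are unemployed.

Labor force = 0.6721 × 1,576.72 = 1,059.71 thousand.
Unemployed = 0.0636 × 1,059.71 ≈ 67.40 thousand.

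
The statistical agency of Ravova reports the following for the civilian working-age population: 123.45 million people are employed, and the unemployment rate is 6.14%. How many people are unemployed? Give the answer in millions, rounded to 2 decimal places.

Let U be the number unemployed. The labor force is E + U, and U/(E+U) = 0.0614.
So U = 0.0614 × 123.45 / (1 − 0.0614) = 7.5798 / 0.9386 ≈ 8.08 million.

About 8.08 million are unemployed.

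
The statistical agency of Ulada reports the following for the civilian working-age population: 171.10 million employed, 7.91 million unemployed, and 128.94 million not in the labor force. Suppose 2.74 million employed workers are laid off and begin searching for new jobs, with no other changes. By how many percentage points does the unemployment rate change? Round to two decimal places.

Initially, labor force = 171.10 + 7.91 = 179.01 million, so u = 7.91/179.01 = 4.42%.
After the change, employed falls and unemployed rises by 2.74; labor force unchanged → E = 168.36, U = 10.65, labor force = 179.01 million.
New unemployment rate = 10.65 / 179.01 = 5.95%.
Change = 5.95% − 4.42% = +1.53 percentage points.

The unemployment rate changes by +1.53 percentage points.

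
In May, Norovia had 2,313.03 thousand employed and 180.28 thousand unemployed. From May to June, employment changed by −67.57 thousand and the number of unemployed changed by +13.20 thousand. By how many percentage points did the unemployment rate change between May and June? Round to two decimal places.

The unemployment rate changed by +0.70 percentage points.

May: labor force = 2,313.03 + 180.28 = 2,493.31; u = 180.28/2,493.31 = 7.23%.
June: labor force = 2,245.46 + 193.48 = 2,438.94; u = 193.48/2,438.94 = 7.93%.
Change = 7.93% − 7.23% = +0.70 pp.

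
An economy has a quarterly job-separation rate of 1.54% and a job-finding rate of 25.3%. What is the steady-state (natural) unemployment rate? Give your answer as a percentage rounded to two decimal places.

At steady state the flows balance: s·E = f·U, so U/(E+U) = s/(s+f).
u* = 1.54 / (1.54 + 25.3) = 1.54 / 26.84 = 5.74%.

Steady-state unemployment rate ≈ 5.74%.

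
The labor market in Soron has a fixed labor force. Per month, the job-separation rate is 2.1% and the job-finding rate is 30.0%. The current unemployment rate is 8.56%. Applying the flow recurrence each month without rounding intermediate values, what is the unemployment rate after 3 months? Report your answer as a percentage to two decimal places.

With a fixed labor force, u_{t+1} = u_t + s·(1−u_t) − f·u_t = u_t·(1−s−f) + s.
Here 1−s−f = 0.679 and s = 0.021.
u_1 = 0.085600 × 0.679 + 0.021 = 0.079122.
u_2 = 0.079122 × 0.679 + 0.021 = 0.074724.
u_3 = 0.074724 × 0.679 + 0.021 = 0.071738.

Unemployment rate after three months ≈ 7.17%.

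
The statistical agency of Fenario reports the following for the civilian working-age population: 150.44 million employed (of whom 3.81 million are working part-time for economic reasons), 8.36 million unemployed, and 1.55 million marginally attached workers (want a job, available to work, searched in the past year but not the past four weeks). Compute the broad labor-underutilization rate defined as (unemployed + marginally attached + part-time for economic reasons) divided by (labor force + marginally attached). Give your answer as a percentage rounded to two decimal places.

Broad underutilization rate ≈ 8.56%.

Labor force = 150.44 + 8.36 = 158.80 million.
Numerator = 8.36 + 1.55 + 3.81 = 13.72 million.
Denominator = 158.80 + 1.55 = 160.35 million.
Broad rate = 13.72 / 160.35 = 8.56%.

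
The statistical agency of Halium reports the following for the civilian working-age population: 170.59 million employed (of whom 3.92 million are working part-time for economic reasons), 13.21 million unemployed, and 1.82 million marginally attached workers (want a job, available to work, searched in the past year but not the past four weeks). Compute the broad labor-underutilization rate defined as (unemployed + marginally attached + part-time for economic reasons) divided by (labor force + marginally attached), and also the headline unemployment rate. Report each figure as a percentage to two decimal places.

Labor force = 170.59 + 13.21 = 183.80 million.
Numerator = 13.21 + 1.82 + 3.92 = 18.95 million.
Denominator = 183.80 + 1.82 = 185.62 million.
Broad rate = 18.95 / 185.62 = 10.21%.
Headline unemployment rate = 13.21 / 183.80 = 7.19%.

Broad underutilization rate ≈ 10.21%; headline unemployment rate ≈ 7.19%.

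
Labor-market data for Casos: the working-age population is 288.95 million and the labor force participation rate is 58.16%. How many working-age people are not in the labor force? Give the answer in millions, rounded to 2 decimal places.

About 120.90 million are not in the labor force.

Share not in the labor force = 1 − 0.5816 = 0.4184.
Not in labor force = 0.4184 × 288.95 ≈ 120.90 million.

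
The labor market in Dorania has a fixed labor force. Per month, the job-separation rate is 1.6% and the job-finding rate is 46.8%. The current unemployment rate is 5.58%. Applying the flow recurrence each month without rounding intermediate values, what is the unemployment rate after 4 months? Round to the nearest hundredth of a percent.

Unemployment rate after four months ≈ 3.47%.

With a fixed labor force, u_{t+1} = u_t + s·(1−u_t) − f·u_t = u_t·(1−s−f) + s.
Here 1−s−f = 0.516 and s = 0.016.
u_1 = 0.055800 × 0.516 + 0.016 = 0.044793.
u_2 = 0.044793 × 0.516 + 0.016 = 0.039113.
u_3 = 0.039113 × 0.516 + 0.016 = 0.036182.
u_4 = 0.036182 × 0.516 + 0.016 = 0.034670.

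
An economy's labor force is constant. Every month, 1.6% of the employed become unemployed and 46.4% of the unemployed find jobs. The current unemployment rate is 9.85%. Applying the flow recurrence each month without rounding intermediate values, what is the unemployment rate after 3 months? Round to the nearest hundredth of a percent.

With a fixed labor force, u_{t+1} = u_t + s·(1−u_t) − f·u_t = u_t·(1−s−f) + s.
Here 1−s−f = 0.520 and s = 0.016.
u_1 = 0.098500 × 0.520 + 0.016 = 0.067220.
u_2 = 0.067220 × 0.520 + 0.016 = 0.050954.
u_3 = 0.050954 × 0.520 + 0.016 = 0.042496.

Unemployment rate after three months ≈ 4.25%.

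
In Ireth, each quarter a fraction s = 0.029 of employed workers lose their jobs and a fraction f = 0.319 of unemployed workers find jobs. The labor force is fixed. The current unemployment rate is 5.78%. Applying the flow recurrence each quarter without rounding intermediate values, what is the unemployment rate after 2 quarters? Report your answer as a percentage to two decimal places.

With a fixed labor force, u_{t+1} = u_t + s·(1−u_t) − f·u_t = u_t·(1−s−f) + s.
Here 1−s−f = 0.652 and s = 0.029.
u_1 = 0.057800 × 0.652 + 0.029 = 0.066686.
u_2 = 0.066686 × 0.652 + 0.029 = 0.072479.

Unemployment rate after two quarters ≈ 7.25%.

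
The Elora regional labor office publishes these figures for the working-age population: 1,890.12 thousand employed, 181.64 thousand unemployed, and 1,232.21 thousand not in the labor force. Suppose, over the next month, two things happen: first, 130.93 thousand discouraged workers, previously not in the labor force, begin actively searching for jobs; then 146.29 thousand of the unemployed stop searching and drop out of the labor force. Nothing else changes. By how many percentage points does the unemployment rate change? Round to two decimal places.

Initially, labor force = 1,890.12 + 181.64 = 2,071.76 thousand, so u = 181.64/2,071.76 = 8.77%.
After the first change, unemployed and labor force both rise by 130.93 → E = 1,890.12, U = 312.57, labor force = 2,202.69 thousand.
After the second change, unemployed and labor force both fall by 146.29 → E = 1,890.12, U = 166.28, labor force = 2,056.40 thousand.
New unemployment rate = 166.28 / 2,056.40 = 8.09%.
Change = 8.09% − 8.77% = −0.68 percentage points.

The unemployment rate changes by −0.68 percentage points.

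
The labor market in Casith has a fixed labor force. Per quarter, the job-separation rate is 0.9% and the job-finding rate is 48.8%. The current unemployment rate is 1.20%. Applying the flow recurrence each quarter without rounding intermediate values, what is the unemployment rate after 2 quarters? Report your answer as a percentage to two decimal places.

Unemployment rate after two quarters ≈ 1.66%.

With a fixed labor force, u_{t+1} = u_t + s·(1−u_t) − f·u_t = u_t·(1−s−f) + s.
Here 1−s−f = 0.503 and s = 0.009.
u_1 = 0.012000 × 0.503 + 0.009 = 0.015036.
u_2 = 0.015036 × 0.503 + 0.009 = 0.016563.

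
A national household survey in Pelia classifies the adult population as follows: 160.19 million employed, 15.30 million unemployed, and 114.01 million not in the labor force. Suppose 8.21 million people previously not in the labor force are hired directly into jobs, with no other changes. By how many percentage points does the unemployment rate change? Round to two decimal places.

The unemployment rate changes by −0.39 percentage points.

Initially, labor force = 160.19 + 15.30 = 175.49 million, so u = 15.30/175.49 = 8.72%.
After the change, employed and labor force both rise by 8.21; unemployed unchanged → E = 168.40, U = 15.30, labor force = 183.70 million.
New unemployment rate = 15.30 / 183.70 = 8.33%.
Change = 8.33% − 8.72% = −0.39 percentage points.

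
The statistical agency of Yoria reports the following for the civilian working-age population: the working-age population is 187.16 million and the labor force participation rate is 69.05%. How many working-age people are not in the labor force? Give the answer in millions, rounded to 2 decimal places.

Share not in the labor force = 1 − 0.6905 = 0.3095.
Not in labor force = 0.3095 × 187.16 ≈ 57.93 million.

About 57.93 million are not in the labor force.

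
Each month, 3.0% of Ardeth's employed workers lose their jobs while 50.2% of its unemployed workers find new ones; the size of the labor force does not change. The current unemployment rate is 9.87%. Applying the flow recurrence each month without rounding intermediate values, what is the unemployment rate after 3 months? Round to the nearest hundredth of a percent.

Unemployment rate after three months ≈ 6.07%.

With a fixed labor force, u_{t+1} = u_t + s·(1−u_t) − f·u_t = u_t·(1−s−f) + s.
Here 1−s−f = 0.468 and s = 0.030.
u_1 = 0.098700 × 0.468 + 0.030 = 0.076192.
u_2 = 0.076192 × 0.468 + 0.030 = 0.065658.
u_3 = 0.065658 × 0.468 + 0.030 = 0.060728.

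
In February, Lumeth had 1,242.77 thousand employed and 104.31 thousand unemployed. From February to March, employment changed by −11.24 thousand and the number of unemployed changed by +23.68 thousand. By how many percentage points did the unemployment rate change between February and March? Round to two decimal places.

The unemployment rate changed by +1.67 percentage points.

February: labor force = 1,242.77 + 104.31 = 1,347.08; u = 104.31/1,347.08 = 7.74%.
March: labor force = 1,231.53 + 127.99 = 1,359.52; u = 127.99/1,359.52 = 9.41%.
Change = 9.41% − 7.74% = +1.67 pp.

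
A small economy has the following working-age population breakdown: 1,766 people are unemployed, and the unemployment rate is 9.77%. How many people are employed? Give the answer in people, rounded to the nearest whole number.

Labor force = U / u = 1,766 / 0.0977 ≈ 18,076.
Employed = labor force − unemployed = 18,076 − 1,766 = 16,310.

About 16,310 are employed.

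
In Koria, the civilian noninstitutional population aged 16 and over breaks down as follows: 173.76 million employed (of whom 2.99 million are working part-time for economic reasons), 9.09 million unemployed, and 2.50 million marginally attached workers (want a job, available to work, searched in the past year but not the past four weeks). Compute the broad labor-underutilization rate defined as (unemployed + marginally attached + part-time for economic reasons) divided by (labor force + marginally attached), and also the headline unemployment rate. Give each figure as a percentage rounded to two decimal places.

Broad underutilization rate ≈ 7.87%; headline unemployment rate ≈ 4.97%.

Labor force = 173.76 + 9.09 = 182.85 million.
Numerator = 9.09 + 2.50 + 2.99 = 14.58 million.
Denominator = 182.85 + 2.50 = 185.35 million.
Broad rate = 14.58 / 185.35 = 7.87%.
Headline unemployment rate = 9.09 / 182.85 = 4.97%.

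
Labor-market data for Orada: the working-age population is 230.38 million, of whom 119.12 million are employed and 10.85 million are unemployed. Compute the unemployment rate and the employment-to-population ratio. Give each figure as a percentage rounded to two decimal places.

Unemployment rate ≈ 8.35%; employment-population ratio ≈ 51.71%.

Labor force = employed + unemployed = 119.12 + 10.85 = 129.97 million.
Unemployment rate = 10.85 / 129.97 = 8.35%.
Employment-population ratio = 119.12 / 230.38 = 51.71%.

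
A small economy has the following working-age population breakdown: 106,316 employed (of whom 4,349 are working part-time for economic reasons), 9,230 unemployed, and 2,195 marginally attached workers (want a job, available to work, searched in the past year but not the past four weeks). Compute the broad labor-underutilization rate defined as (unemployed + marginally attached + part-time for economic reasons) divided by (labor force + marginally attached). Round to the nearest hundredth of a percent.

Labor force = 106,316 + 9,230 = 115,546.
Numerator = 9,230 + 2,195 + 4,349 = 15,774.
Denominator = 115,546 + 2,195 = 117,741.
Broad rate = 15,774 / 117,741 = 13.40%.

Broad underutilization rate ≈ 13.40%.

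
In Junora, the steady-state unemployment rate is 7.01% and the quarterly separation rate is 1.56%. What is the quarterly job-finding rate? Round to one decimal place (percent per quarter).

Job-finding rate ≈ 20.7% per quarter.

From u* = s/(s+f): f = s·(1−u)/u.
f = 1.56 × (1 − 0.0701) / 0.0701 = 1.4506 / 0.0701 ≈ 20.7% per quarter.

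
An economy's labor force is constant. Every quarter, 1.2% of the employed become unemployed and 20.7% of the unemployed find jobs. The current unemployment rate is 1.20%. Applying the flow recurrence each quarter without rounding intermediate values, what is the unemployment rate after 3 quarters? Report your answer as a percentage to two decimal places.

With a fixed labor force, u_{t+1} = u_t + s·(1−u_t) − f·u_t = u_t·(1−s−f) + s.
Here 1−s−f = 0.781 and s = 0.012.
u_1 = 0.012000 × 0.781 + 0.012 = 0.021372.
u_2 = 0.021372 × 0.781 + 0.012 = 0.028692.
u_3 = 0.028692 × 0.781 + 0.012 = 0.034408.

Unemployment rate after three quarters ≈ 3.44%.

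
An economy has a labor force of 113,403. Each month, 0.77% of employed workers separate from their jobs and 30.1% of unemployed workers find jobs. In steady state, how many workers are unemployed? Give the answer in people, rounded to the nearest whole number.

Steady-state unemployment rate u* = s/(s+f) = 0.77/(0.77+30.1) = 0.024943.
Unemployed = u* × labor force = 0.024943 × 113,403 ≈ 2,829.

About 2,829 are unemployed in steady state.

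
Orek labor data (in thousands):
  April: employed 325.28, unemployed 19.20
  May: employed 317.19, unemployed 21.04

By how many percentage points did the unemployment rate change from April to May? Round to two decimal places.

The unemployment rate changed by +0.65 percentage points.

April: labor force = 325.28 + 19.20 = 344.48; u = 19.20/344.48 = 5.57%.
May: labor force = 317.19 + 21.04 = 338.23; u = 21.04/338.23 = 6.22%.
Change = 6.22% − 5.57% = +0.65 pp.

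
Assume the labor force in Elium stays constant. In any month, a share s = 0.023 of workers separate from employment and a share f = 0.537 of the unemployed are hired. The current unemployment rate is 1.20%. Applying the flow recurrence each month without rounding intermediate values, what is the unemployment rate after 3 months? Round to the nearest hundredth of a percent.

Unemployment rate after three months ≈ 3.86%.

With a fixed labor force, u_{t+1} = u_t + s·(1−u_t) − f·u_t = u_t·(1−s−f) + s.
Here 1−s−f = 0.440 and s = 0.023.
u_1 = 0.012000 × 0.440 + 0.023 = 0.028280.
u_2 = 0.028280 × 0.440 + 0.023 = 0.035443.
u_3 = 0.035443 × 0.440 + 0.023 = 0.038595.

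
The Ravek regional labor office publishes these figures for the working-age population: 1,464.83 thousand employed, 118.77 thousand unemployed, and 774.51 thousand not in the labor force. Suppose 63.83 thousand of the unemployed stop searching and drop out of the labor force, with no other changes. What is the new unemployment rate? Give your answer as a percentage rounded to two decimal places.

Initially, labor force = 1,464.83 + 118.77 = 1,583.60 thousand, so u = 118.77/1,583.60 = 7.50%.
After the change, unemployed and labor force both fall by 63.83 → E = 1,464.83, U = 54.94, labor force = 1,519.77 thousand.
New unemployment rate = 54.94 / 1,519.77 = 3.62%.

New unemployment rate ≈ 3.62%.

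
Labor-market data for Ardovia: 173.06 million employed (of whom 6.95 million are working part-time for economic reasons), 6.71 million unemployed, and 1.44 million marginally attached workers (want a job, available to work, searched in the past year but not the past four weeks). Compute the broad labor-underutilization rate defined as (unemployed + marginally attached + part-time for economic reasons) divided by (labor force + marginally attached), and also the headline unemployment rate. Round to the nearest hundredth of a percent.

Broad underutilization rate ≈ 8.33%; headline unemployment rate ≈ 3.73%.

Labor force = 173.06 + 6.71 = 179.77 million.
Numerator = 6.71 + 1.44 + 6.95 = 15.10 million.
Denominator = 179.77 + 1.44 = 181.21 million.
Broad rate = 15.10 / 181.21 = 8.33%.
Headline unemployment rate = 6.71 / 179.77 = 3.73%.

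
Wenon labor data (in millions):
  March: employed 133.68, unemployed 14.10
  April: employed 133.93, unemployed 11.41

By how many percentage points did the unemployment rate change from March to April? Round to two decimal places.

The unemployment rate changed by −1.69 percentage points.

March: labor force = 133.68 + 14.10 = 147.78; u = 14.10/147.78 = 9.54%.
April: labor force = 133.93 + 11.41 = 145.34; u = 11.41/145.34 = 7.85%.
Change = 7.85% − 9.54% = −1.69 pp.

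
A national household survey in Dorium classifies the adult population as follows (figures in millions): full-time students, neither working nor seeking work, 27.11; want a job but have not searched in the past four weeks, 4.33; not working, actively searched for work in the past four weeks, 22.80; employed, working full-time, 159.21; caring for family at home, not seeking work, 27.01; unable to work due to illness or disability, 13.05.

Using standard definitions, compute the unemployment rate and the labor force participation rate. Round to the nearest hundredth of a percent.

Unemployment rate ≈ 12.53%; labor force participation rate ≈ 71.80%.

Employed = 159.21 million.
Unemployed = 22.80 million.
Labor force = 159.21 + 22.80 = 182.01 million.
Not in labor force = 27.11 + 4.33 + 27.01 + 13.05 = 71.50 million (those not working and not actively searching are outside the labor force — including those who want a job but have given up searching).
Civilian working-age population = 182.01 + 71.50 = 253.51 million.
Unemployment rate = 22.80 / 182.01 = 12.53%.
Labor force participation rate = 182.01 / 253.51 = 71.80%.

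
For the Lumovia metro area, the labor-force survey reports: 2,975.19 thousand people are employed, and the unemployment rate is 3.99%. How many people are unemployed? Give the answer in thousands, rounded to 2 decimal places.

About 123.64 thousand are unemployed.

Let U be the number unemployed. The labor force is E + U, and U/(E+U) = 0.0399.
So U = 0.0399 × 2,975.19 / (1 − 0.0399) = 118.7101 / 0.9601 ≈ 123.64 thousand.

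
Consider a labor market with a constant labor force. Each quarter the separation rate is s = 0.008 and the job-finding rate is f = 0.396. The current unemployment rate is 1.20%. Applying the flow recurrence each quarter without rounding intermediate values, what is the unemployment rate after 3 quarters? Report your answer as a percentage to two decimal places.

With a fixed labor force, u_{t+1} = u_t + s·(1−u_t) − f·u_t = u_t·(1−s−f) + s.
Here 1−s−f = 0.596 and s = 0.008.
u_1 = 0.012000 × 0.596 + 0.008 = 0.015152.
u_2 = 0.015152 × 0.596 + 0.008 = 0.017031.
u_3 = 0.017031 × 0.596 + 0.008 = 0.018150.

Unemployment rate after three quarters ≈ 1.82%.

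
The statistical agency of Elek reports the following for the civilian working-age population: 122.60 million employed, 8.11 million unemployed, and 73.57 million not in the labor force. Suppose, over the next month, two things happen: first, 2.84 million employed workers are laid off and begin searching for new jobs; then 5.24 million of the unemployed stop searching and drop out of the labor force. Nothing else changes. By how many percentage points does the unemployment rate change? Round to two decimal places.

The unemployment rate changes by −1.65 percentage points.

Initially, labor force = 122.60 + 8.11 = 130.71 million, so u = 8.11/130.71 = 6.20%.
After the first change, employed falls and unemployed rises by 2.84; labor force unchanged → E = 119.76, U = 10.95, labor force = 130.71 million.
After the second change, unemployed and labor force both fall by 5.24 → E = 119.76, U = 5.71, labor force = 125.47 million.
New unemployment rate = 5.71 / 125.47 = 4.55%.
Change = 4.55% − 6.20% = −1.65 percentage points.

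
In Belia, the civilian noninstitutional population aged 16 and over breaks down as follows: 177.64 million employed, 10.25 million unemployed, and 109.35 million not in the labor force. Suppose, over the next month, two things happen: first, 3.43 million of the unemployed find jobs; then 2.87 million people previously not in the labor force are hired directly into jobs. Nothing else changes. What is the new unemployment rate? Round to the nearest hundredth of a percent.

Initially, labor force = 177.64 + 10.25 = 187.89 million, so u = 10.25/187.89 = 5.46%.
After the first change, unemployed falls and employed rises by 3.43; labor force unchanged → E = 181.07, U = 6.82, labor force = 187.89 million.
After the second change, employed and labor force both rise by 2.87; unemployed unchanged → E = 183.94, U = 6.82, labor force = 190.76 million.
New unemployment rate = 6.82 / 190.76 = 3.58%.

New unemployment rate ≈ 3.58%.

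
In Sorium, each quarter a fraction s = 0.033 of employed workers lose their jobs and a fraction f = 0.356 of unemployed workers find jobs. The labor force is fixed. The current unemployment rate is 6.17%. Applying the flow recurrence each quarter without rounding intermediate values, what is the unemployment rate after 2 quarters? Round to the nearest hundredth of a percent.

With a fixed labor force, u_{t+1} = u_t + s·(1−u_t) − f·u_t = u_t·(1−s−f) + s.
Here 1−s−f = 0.611 and s = 0.033.
u_1 = 0.061700 × 0.611 + 0.033 = 0.070699.
u_2 = 0.070699 × 0.611 + 0.033 = 0.076197.

Unemployment rate after two quarters ≈ 7.62%.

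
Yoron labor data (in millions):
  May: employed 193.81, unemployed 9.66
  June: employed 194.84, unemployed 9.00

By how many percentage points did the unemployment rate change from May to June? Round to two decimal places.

The unemployment rate changed by −0.33 percentage points.

May: labor force = 193.81 + 9.66 = 203.47; u = 9.66/203.47 = 4.75%.
June: labor force = 194.84 + 9.00 = 203.84; u = 9.00/203.84 = 4.42%.
Change = 4.42% − 4.75% = −0.33 pp.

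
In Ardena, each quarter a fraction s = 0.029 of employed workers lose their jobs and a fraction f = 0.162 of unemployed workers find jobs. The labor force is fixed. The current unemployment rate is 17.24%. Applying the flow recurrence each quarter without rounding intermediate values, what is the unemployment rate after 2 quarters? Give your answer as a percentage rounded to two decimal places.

Unemployment rate after two quarters ≈ 16.53%.

With a fixed labor force, u_{t+1} = u_t + s·(1−u_t) − f·u_t = u_t·(1−s−f) + s.
Here 1−s−f = 0.809 and s = 0.029.
u_1 = 0.172400 × 0.809 + 0.029 = 0.168472.
u_2 = 0.168472 × 0.809 + 0.029 = 0.165294.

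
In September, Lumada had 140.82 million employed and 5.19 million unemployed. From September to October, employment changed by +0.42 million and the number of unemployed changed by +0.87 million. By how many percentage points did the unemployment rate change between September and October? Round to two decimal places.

The unemployment rate changed by +0.56 percentage points.

September: labor force = 140.82 + 5.19 = 146.01; u = 5.19/146.01 = 3.55%.
October: labor force = 141.24 + 6.06 = 147.30; u = 6.06/147.30 = 4.11%.
Change = 4.11% − 3.55% = +0.56 pp.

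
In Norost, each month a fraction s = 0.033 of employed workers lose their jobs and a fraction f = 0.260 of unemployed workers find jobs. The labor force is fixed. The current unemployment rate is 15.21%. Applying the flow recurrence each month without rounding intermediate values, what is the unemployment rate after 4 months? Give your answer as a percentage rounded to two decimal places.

Unemployment rate after four months ≈ 12.25%.

With a fixed labor force, u_{t+1} = u_t + s·(1−u_t) − f·u_t = u_t·(1−s−f) + s.
Here 1−s−f = 0.707 and s = 0.033.
u_1 = 0.152100 × 0.707 + 0.033 = 0.140535.
u_2 = 0.140535 × 0.707 + 0.033 = 0.132358.
u_3 = 0.132358 × 0.707 + 0.033 = 0.126577.
u_4 = 0.126577 × 0.707 + 0.033 = 0.122490.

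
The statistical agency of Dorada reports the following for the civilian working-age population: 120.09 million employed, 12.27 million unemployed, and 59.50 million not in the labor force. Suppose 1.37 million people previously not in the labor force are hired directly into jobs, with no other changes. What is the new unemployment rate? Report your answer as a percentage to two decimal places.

Initially, labor force = 120.09 + 12.27 = 132.36 million, so u = 12.27/132.36 = 9.27%.
After the change, employed and labor force both rise by 1.37; unemployed unchanged → E = 121.46, U = 12.27, labor force = 133.73 million.
New unemployment rate = 12.27 / 133.73 = 9.18%.

New unemployment rate ≈ 9.18%.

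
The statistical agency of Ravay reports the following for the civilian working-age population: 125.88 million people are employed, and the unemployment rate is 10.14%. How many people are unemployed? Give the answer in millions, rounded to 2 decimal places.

About 14.20 million are unemployed.

Let U be the number unemployed. The labor force is E + U, and U/(E+U) = 0.1014.
So U = 0.1014 × 125.88 / (1 − 0.1014) = 12.7642 / 0.8986 ≈ 14.20 million.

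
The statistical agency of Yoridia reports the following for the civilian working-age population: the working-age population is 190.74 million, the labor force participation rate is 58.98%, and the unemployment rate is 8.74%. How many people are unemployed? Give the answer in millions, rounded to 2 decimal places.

About 9.83 million are unemployed.

Labor force = 0.5898 × 190.74 = 112.50 million.
Unemployed = 0.0874 × 112.50 ≈ 9.83 million.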